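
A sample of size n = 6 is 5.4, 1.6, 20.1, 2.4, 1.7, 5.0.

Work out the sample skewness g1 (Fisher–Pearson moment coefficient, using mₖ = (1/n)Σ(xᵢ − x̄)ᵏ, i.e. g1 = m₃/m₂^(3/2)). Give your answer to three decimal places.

x̄ = (5.4 + 1.6 + 20.1 + 2.4 + 1.7 + 5.0) / 6 = 6.0333
deviations (xᵢ − x̄): -0.6333, -4.4333, 14.0667, -3.6333, -4.3333, -1.0333
Σ(xᵢ − x̄)² = 250.9733 ⇒ m₂ = 250.9733/6 = 41.82889
Σ(xᵢ − x̄)³ = 2565.5604 ⇒ m₃ = 2565.5604/6 = 427.59341
m₂^(3/2) = 41.82889^(1.5) = 270.52941
g1 = m₃ / m₂^(3/2) = 427.59341 / 270.52941 ≈ 1.581

1.581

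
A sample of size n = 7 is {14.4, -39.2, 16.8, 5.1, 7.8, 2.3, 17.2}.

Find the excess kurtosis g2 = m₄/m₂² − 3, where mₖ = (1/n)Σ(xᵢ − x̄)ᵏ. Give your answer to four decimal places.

x̄ = 3.4857
Σ(xᵢ − x̄)² = 2329.1686 ⇒ m₂ = 332.73837
Σ(xᵢ − x̄)⁴ = 3401284.4312 ⇒ m₄ = 485897.77589
m₂² = 110714.82110
g2 = m₄/m₂² − 3 = 4.38873 − 3 ≈ 1.3887

1.3887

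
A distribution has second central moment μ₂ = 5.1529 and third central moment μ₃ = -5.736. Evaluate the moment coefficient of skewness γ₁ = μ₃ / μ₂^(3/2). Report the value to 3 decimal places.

σ = √μ₂ = √5.1529 = 2.27000
σ³ = μ₂^(3/2) = 11.69708
γ₁ = μ₃/σ³ = -5.736 / 11.69708 ≈ -0.490

-0.490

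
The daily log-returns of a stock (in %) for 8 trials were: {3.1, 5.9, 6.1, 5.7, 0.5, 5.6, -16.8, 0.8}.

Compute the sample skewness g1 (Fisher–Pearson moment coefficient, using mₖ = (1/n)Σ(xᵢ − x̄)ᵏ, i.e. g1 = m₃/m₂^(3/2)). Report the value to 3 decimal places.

-1.892

x̄ = (3.1 + 5.9 + 6.1 + 5.7 + 0.5 + 5.6 - 16.8 + 0.8) / 8 = 1.3625
deviations (xᵢ − x̄): 1.7375, 4.5375, 4.7375, 4.3375, -0.8625, 4.2375, -18.1625, -0.5625
Σ(xᵢ − x̄)² = 413.7588 ⇒ m₂ = 413.7588/8 = 51.71984
Σ(xᵢ − x̄)³ = -5629.5087 ⇒ m₃ = -5629.5087/8 = -703.68859
m₂^(3/2) = 51.71984^(1.5) = 371.95106
g1 = m₃ / m₂^(3/2) = -703.68859 / 371.95106 ≈ -1.892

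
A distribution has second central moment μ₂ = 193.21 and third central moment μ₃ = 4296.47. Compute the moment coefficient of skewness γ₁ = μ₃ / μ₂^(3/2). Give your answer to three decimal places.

1.600

σ = √μ₂ = √193.21 = 13.90000
σ³ = μ₂^(3/2) = 2685.61900
γ₁ = μ₃/σ³ = 4296.47 / 2685.61900 ≈ 1.600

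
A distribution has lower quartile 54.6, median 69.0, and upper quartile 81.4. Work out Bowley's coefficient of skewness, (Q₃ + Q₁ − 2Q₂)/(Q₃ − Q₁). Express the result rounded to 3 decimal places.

-0.075

numerator: Q₃ + Q₁ − 2Q₂ = 81.4 + 54.6 − 2×69.0 = -2.0000
denominator: Q₃ − Q₁ = 81.4 − 54.6 = 26.8000
Bowley skewness = -2.0000 / 26.8000 ≈ -0.075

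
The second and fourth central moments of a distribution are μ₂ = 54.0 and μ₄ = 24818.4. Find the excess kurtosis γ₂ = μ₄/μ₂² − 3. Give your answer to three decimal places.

μ₂² = 54.0² = 2916.00000
μ₄/μ₂² = 24818.4 / 2916.00000 = 8.51111
γ₂ = 8.51111 − 3 ≈ 5.511

5.511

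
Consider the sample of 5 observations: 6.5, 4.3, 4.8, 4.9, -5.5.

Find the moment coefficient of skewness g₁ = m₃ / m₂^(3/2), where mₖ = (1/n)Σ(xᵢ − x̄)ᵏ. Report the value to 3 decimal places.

-1.386

x̄ = (6.5 + 4.3 + 4.8 + 4.9 - 5.5) / 5 = 3.0000
deviations (xᵢ − x̄): 3.5000, 1.3000, 1.8000, 1.9000, -8.5000
Σ(xᵢ − x̄)² = 93.0400 ⇒ m₂ = 93.0400/5 = 18.60800
Σ(xᵢ − x̄)³ = -556.3620 ⇒ m₃ = -556.3620/5 = -111.27240
m₂^(3/2) = 18.60800^(1.5) = 80.26931
g₁ = m₃ / m₂^(3/2) = -111.27240 / 80.26931 ≈ -1.386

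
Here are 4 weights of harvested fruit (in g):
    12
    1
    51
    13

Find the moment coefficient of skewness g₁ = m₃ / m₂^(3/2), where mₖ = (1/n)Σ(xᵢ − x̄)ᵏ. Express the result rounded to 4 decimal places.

0.9331

x̄ = (12 + 1 + 51 + 13) / 4 = 19.2500
deviations (xᵢ − x̄): -7.2500, -18.2500, 31.7500, -6.2500
Σ(xᵢ − x̄)² = 1432.7500 ⇒ m₂ = 1432.7500/4 = 358.18750
Σ(xᵢ − x̄)³ = 25302.3750 ⇒ m₃ = 25302.3750/4 = 6325.59375
m₂^(3/2) = 358.18750^(1.5) = 6779.00007
g₁ = m₃ / m₂^(3/2) = 6325.59375 / 6779.00007 ≈ 0.9331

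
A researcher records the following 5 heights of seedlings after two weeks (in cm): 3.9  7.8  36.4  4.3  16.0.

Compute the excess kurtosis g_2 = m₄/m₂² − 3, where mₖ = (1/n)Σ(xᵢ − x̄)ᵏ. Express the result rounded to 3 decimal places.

x̄ = 13.6800
Σ(xᵢ − x̄)² = 739.7880 ⇒ m₂ = 147.95760
Σ(xᵢ − x̄)⁴ = 284575.0186 ⇒ m₄ = 56915.00372
m₂² = 21891.45140
g_2 = m₄/m₂² − 3 = 2.59987 − 3 ≈ -0.400

-0.400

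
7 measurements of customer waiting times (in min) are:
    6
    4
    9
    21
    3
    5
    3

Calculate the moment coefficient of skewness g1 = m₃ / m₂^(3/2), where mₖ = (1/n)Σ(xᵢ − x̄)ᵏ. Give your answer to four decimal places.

1.6360

x̄ = (6 + 4 + 9 + 21 + 3 + 5 + 3) / 7 = 7.2857
deviations (xᵢ − x̄): -1.2857, -3.2857, 1.7143, 13.7143, -4.2857, -2.2857, -4.2857
Σ(xᵢ − x̄)² = 245.4286 ⇒ m₂ = 245.4286/7 = 35.06122
Σ(xᵢ − x̄)³ = 2377.4694 ⇒ m₃ = 2377.4694/7 = 339.63848
m₂^(3/2) = 35.06122^(1.5) = 207.60634
g1 = m₃ / m₂^(3/2) = 339.63848 / 207.60634 ≈ 1.6360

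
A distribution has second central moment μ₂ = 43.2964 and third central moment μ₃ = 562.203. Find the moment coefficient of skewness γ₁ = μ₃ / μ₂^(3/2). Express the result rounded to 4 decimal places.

σ = √μ₂ = √43.2964 = 6.58000
σ³ = μ₂^(3/2) = 284.89031
γ₁ = μ₃/σ³ = 562.203 / 284.89031 ≈ 1.9734

1.9734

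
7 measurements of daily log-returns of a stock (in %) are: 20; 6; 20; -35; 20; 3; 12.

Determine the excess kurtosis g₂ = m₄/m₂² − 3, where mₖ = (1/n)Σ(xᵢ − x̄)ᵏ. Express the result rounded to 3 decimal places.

x̄ = 6.5714
Σ(xᵢ − x̄)² = 2311.7143 ⇒ m₂ = 330.24490
Σ(xᵢ − x̄)⁴ = 3085203.0262 ⇒ m₄ = 440743.28946
m₂² = 109061.69263
g₂ = m₄/m₂² − 3 = 4.04123 − 3 ≈ 1.041

1.041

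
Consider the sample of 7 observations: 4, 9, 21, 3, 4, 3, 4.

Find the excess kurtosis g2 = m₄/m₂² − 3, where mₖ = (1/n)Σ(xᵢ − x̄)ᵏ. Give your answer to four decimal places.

x̄ = 6.8571
Σ(xᵢ − x̄)² = 258.8571 ⇒ m₂ = 36.97959
Σ(xᵢ − x̄)⁴ = 40671.8484 ⇒ m₄ = 5810.26406
m₂² = 1367.49021
g2 = m₄/m₂² − 3 = 4.24885 − 3 ≈ 1.2489

1.2489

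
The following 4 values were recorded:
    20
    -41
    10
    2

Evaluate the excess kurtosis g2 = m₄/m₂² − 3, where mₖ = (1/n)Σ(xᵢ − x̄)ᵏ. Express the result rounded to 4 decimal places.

-0.8467

x̄ = -2.2500
Σ(xᵢ − x̄)² = 2164.7500 ⇒ m₂ = 541.18750
Σ(xᵢ − x̄)⁴ = 2522621.8281 ⇒ m₄ = 630655.45703
m₂² = 292883.91016
g2 = m₄/m₂² − 3 = 2.15326 − 3 ≈ -0.8467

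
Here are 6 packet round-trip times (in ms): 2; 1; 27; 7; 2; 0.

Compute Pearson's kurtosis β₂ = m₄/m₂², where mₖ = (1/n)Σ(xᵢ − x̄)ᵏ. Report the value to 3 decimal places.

3.797

x̄ = 6.5000
Σ(xᵢ − x̄)² = 533.5000 ⇒ m₂ = 88.91667
Σ(xᵢ − x̄)⁴ = 180130.3750 ⇒ m₄ = 30021.72917
m₂² = 7906.17361
β₂ = m₄/m₂² = 30021.72917 / 7906.17361 ≈ 3.797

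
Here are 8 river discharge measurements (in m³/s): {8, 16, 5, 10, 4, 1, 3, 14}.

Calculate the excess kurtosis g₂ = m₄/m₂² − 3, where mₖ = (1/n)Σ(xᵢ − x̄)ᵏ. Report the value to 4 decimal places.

-1.1926

x̄ = 7.6250
Σ(xᵢ − x̄)² = 201.8750 ⇒ m₂ = 25.23438
Σ(xᵢ − x̄)⁴ = 9207.3066 ⇒ m₄ = 1150.91333
m₂² = 636.77368
g₂ = m₄/m₂² − 3 = 1.80741 − 3 ≈ -1.1926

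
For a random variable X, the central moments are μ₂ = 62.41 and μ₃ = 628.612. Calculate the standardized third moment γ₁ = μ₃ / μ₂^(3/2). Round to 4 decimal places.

1.2750

σ = √μ₂ = √62.41 = 7.90000
σ³ = μ₂^(3/2) = 493.03900
γ₁ = μ₃/σ³ = 628.612 / 493.03900 ≈ 1.2750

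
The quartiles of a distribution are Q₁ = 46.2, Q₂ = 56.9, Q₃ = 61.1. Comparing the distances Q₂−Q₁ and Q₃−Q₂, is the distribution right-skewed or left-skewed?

left-skewed

Q₂ − Q₁ = 10.7;  Q₃ − Q₂ = 4.2
Q₂ − Q₁ > Q₃ − Q₂ ⇒ the lower half is more spread out ⇒ left-skewed.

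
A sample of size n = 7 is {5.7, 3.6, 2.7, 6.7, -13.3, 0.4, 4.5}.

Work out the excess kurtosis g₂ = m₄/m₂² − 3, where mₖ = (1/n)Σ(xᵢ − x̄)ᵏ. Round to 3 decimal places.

1.363

x̄ = 1.4714
Σ(xᵢ − x̄)² = 279.7743 ⇒ m₂ = 39.96776
Σ(xᵢ − x̄)⁴ = 48784.4446 ⇒ m₄ = 6969.20637
m₂² = 1597.42145
g₂ = m₄/m₂² − 3 = 4.36279 − 3 ≈ 1.363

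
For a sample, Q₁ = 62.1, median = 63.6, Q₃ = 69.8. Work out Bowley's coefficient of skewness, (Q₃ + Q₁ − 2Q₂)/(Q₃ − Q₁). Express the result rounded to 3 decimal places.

numerator: Q₃ + Q₁ − 2Q₂ = 69.8 + 62.1 − 2×63.6 = 4.7000
denominator: Q₃ − Q₁ = 69.8 − 62.1 = 7.7000
Bowley skewness = 4.7000 / 7.7000 ≈ 0.610

0.610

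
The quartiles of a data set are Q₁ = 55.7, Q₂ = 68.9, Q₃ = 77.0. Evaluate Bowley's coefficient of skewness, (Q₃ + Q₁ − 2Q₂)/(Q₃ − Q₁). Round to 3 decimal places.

-0.239

numerator: Q₃ + Q₁ − 2Q₂ = 77.0 + 55.7 − 2×68.9 = -5.1000
denominator: Q₃ − Q₁ = 77.0 − 55.7 = 21.3000
Bowley skewness = -5.1000 / 21.3000 ≈ -0.239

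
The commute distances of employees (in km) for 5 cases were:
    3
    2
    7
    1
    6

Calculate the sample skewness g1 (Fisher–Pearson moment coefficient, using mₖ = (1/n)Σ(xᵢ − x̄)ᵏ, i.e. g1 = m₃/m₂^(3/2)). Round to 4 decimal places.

x̄ = (3 + 2 + 7 + 1 + 6) / 5 = 3.8000
deviations (xᵢ − x̄): -0.8000, -1.8000, 3.2000, -2.8000, 2.2000
Σ(xᵢ − x̄)² = 26.8000 ⇒ m₂ = 26.8000/5 = 5.36000
Σ(xᵢ − x̄)³ = 15.1200 ⇒ m₃ = 15.1200/5 = 3.02400
m₂^(3/2) = 5.36000^(1.5) = 12.40930
g1 = m₃ / m₂^(3/2) = 3.02400 / 12.40930 ≈ 0.2437

0.2437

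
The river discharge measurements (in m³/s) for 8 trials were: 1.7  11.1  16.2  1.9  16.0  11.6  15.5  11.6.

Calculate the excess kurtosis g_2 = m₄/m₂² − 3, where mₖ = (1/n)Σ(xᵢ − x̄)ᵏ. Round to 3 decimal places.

-0.972

x̄ = 10.7000
Σ(xᵢ − x̄)² = 241.6000 ⇒ m₂ = 30.20000
Σ(xᵢ − x̄)⁴ = 14794.2436 ⇒ m₄ = 1849.28045
m₂² = 912.04000
g_2 = m₄/m₂² − 3 = 2.02763 − 3 ≈ -0.972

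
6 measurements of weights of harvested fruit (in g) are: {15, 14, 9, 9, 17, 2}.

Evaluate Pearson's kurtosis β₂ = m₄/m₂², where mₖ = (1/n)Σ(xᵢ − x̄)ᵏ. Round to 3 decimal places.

x̄ = 11.0000
Σ(xᵢ − x̄)² = 150.0000 ⇒ m₂ = 25.00000
Σ(xᵢ − x̄)⁴ = 8226.0000 ⇒ m₄ = 1371.00000
m₂² = 625.00000
β₂ = m₄/m₂² = 1371.00000 / 625.00000 ≈ 2.194

2.194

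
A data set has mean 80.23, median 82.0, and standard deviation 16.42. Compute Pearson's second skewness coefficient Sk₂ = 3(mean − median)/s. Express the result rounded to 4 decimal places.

Sk₂ = 3(80.23 − 82.0) / 16.42 = 3 × -1.7700 / 16.42
    = -5.3100 / 16.42 ≈ -0.3234

-0.3234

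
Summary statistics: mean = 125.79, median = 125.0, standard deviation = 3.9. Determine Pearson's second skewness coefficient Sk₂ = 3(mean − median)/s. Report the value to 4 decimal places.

0.6077

Sk₂ = 3(125.79 − 125.0) / 3.9 = 3 × 0.7900 / 3.9
    = 2.3700 / 3.9 ≈ 0.6077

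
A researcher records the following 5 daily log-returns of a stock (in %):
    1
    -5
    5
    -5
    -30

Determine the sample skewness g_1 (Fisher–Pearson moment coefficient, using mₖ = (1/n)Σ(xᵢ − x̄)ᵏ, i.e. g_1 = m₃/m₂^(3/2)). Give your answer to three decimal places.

-1.139

x̄ = (1 - 5 + 5 - 5 - 30) / 5 = -6.8000
deviations (xᵢ − x̄): 7.8000, 1.8000, 11.8000, 1.8000, -23.2000
Σ(xᵢ − x̄)² = 744.8000 ⇒ m₂ = 744.8000/5 = 148.96000
Σ(xᵢ − x̄)³ = -10357.9200 ⇒ m₃ = -10357.9200/5 = -2071.58400
m₂^(3/2) = 148.96000^(1.5) = 1818.04444
g_1 = m₃ / m₂^(3/2) = -2071.58400 / 1818.04444 ≈ -1.139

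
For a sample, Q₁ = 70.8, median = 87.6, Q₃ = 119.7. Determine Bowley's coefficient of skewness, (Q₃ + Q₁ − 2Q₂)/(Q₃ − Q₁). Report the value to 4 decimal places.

0.3129

numerator: Q₃ + Q₁ − 2Q₂ = 119.7 + 70.8 − 2×87.6 = 15.3000
denominator: Q₃ − Q₁ = 119.7 − 70.8 = 48.9000
Bowley skewness = 15.3000 / 48.9000 ≈ 0.3129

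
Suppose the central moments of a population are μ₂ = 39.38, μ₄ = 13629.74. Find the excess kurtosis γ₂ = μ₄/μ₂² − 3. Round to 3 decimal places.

μ₂² = 39.38² = 1550.78440
μ₄/μ₂² = 13629.74 / 1550.78440 = 8.78893
γ₂ = 8.78893 − 3 ≈ 5.789

5.789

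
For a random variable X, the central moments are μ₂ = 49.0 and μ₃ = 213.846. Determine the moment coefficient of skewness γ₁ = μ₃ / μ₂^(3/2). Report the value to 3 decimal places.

σ = √μ₂ = √49.0 = 7.00000
σ³ = μ₂^(3/2) = 343.00000
γ₁ = μ₃/σ³ = 213.846 / 343.00000 ≈ 0.623

0.623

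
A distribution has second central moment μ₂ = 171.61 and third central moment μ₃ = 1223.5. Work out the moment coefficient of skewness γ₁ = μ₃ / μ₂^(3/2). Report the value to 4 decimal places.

0.5442

σ = √μ₂ = √171.61 = 13.10000
σ³ = μ₂^(3/2) = 2248.09100
γ₁ = μ₃/σ³ = 1223.5 / 2248.09100 ≈ 0.5442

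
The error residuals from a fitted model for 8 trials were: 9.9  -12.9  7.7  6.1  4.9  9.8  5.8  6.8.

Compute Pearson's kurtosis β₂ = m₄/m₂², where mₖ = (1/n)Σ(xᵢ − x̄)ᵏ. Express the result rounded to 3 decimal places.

5.489

x̄ = 4.7625
Σ(xᵢ − x̄)² = 379.3988 ⇒ m₂ = 47.42484
Σ(xᵢ − x̄)⁴ = 98758.1305 ⇒ m₄ = 12344.76631
m₂² = 2249.11580
β₂ = m₄/m₂² = 12344.76631 / 2249.11580 ≈ 5.489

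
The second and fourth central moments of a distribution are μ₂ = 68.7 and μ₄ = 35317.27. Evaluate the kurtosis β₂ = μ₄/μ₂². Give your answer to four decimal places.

μ₂² = 68.7² = 4719.69000
μ₄/μ₂² = 35317.27 / 4719.69000 = 7.48296
β₂ ≈ 7.4830

7.4830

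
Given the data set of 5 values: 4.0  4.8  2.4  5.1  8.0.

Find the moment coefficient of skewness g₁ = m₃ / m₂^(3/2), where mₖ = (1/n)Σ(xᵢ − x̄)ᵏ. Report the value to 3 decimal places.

0.506

x̄ = (4.0 + 4.8 + 2.4 + 5.1 + 8.0) / 5 = 4.8600
deviations (xᵢ − x̄): -0.8600, -0.0600, -2.4600, 0.2400, 3.1400
Σ(xᵢ − x̄)² = 16.7120 ⇒ m₂ = 16.7120/5 = 3.34240
Σ(xᵢ − x̄)³ = 15.4498 ⇒ m₃ = 15.4498/5 = 3.08995
m₂^(3/2) = 3.34240^(1.5) = 6.11065
g₁ = m₃ / m₂^(3/2) = 3.08995 / 6.11065 ≈ 0.506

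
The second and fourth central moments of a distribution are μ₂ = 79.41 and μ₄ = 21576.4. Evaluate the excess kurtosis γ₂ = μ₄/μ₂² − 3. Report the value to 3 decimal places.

μ₂² = 79.41² = 6305.94810
μ₄/μ₂² = 21576.4 / 6305.94810 = 3.42159
γ₂ = 3.42159 − 3 ≈ 0.422

0.422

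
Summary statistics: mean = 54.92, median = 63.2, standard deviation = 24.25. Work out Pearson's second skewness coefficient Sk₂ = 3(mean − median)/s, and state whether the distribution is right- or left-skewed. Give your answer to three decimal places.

Sk₂ = 3(54.92 − 63.2) / 24.25 = 3 × -8.2800 / 24.25
    = -24.8400 / 24.25 ≈ -1.024
Sk₂ < 0 ⇒ mean < median ⇒ left-skewed (negative skew).

-1.024, left-skewed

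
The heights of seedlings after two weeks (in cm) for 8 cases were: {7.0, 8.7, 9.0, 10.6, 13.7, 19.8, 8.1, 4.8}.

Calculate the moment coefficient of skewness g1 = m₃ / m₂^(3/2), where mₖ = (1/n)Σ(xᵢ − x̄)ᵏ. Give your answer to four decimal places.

x̄ = (7.0 + 8.7 + 9.0 + 10.6 + 13.7 + 19.8 + 8.1 + 4.8) / 8 = 10.2125
deviations (xᵢ − x̄): -3.2125, -1.5125, -1.2125, 0.3875, 3.4875, 9.5875, -2.1125, -5.4125
Σ(xᵢ − x̄)² = 152.0688 ⇒ m₂ = 152.0688/8 = 19.00859
Σ(xᵢ − x̄)³ = 717.3764 ⇒ m₃ = 717.3764/8 = 89.67205
m₂^(3/2) = 19.00859^(1.5) = 82.87528
g1 = m₃ / m₂^(3/2) = 89.67205 / 82.87528 ≈ 1.0820

1.0820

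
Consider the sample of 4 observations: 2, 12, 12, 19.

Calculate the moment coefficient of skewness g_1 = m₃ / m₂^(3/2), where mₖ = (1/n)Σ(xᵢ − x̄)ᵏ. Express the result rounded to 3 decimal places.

x̄ = (2 + 12 + 12 + 19) / 4 = 11.2500
deviations (xᵢ − x̄): -9.2500, 0.7500, 0.7500, 7.7500
Σ(xᵢ − x̄)² = 146.7500 ⇒ m₂ = 146.7500/4 = 36.68750
Σ(xᵢ − x̄)³ = -325.1250 ⇒ m₃ = -325.1250/4 = -81.28125
m₂^(3/2) = 36.68750^(1.5) = 222.21695
g_1 = m₃ / m₂^(3/2) = -81.28125 / 222.21695 ≈ -0.366

-0.366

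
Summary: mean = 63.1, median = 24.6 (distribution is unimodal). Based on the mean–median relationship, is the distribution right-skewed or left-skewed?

right-skewed

mean − median = 63.1 − 24.6 = 38.5
mean > median ⇒ the longer tail is on the right ⇒ right-skewed (positively skewed).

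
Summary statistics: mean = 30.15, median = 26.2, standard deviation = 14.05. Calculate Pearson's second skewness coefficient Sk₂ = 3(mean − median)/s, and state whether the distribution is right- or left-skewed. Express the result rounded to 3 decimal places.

Sk₂ = 3(30.15 − 26.2) / 14.05 = 3 × 3.9500 / 14.05
    = 11.8500 / 14.05 ≈ 0.843
Sk₂ > 0 ⇒ mean > median ⇒ right-skewed (positive skew).

0.843, right-skewed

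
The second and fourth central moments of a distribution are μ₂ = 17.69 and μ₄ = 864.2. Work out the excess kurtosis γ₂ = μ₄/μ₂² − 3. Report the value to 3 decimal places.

-0.238

μ₂² = 17.69² = 312.93610
μ₄/μ₂² = 864.2 / 312.93610 = 2.76159
γ₂ = 2.76159 − 3 ≈ -0.238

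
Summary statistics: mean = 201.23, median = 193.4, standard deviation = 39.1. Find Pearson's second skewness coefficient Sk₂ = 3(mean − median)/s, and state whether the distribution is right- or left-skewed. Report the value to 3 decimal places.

0.601, right-skewed

Sk₂ = 3(201.23 − 193.4) / 39.1 = 3 × 7.8300 / 39.1
    = 23.4900 / 39.1 ≈ 0.601
Sk₂ > 0 ⇒ mean > median ⇒ right-skewed (positive skew).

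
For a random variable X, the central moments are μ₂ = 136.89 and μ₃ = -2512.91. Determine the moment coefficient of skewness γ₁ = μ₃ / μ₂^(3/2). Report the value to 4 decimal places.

σ = √μ₂ = √136.89 = 11.70000
σ³ = μ₂^(3/2) = 1601.61300
γ₁ = μ₃/σ³ = -2512.91 / 1601.61300 ≈ -1.5690

-1.5690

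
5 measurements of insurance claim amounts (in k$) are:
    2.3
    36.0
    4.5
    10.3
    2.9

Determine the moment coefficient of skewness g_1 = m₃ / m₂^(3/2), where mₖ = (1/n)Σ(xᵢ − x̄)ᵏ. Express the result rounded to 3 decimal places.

x̄ = (2.3 + 36.0 + 4.5 + 10.3 + 2.9) / 5 = 11.2000
deviations (xᵢ − x̄): -8.9000, 24.8000, -6.7000, -0.9000, -8.3000
Σ(xᵢ − x̄)² = 808.8400 ⇒ m₂ = 808.8400/5 = 161.76800
Σ(xᵢ − x̄)³ = 13674.7440 ⇒ m₃ = 13674.7440/5 = 2734.94880
m₂^(3/2) = 161.76800^(1.5) = 2057.49564
g_1 = m₃ / m₂^(3/2) = 2734.94880 / 2057.49564 ≈ 1.329

1.329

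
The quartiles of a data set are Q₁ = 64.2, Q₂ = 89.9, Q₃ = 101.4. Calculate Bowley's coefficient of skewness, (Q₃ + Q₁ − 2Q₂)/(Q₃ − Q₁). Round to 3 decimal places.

-0.382

numerator: Q₃ + Q₁ − 2Q₂ = 101.4 + 64.2 − 2×89.9 = -14.2000
denominator: Q₃ − Q₁ = 101.4 − 64.2 = 37.2000
Bowley skewness = -14.2000 / 37.2000 ≈ -0.382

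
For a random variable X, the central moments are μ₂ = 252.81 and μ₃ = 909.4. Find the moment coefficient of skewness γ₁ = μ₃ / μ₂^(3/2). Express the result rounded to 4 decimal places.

0.2262

σ = √μ₂ = √252.81 = 15.90000
σ³ = μ₂^(3/2) = 4019.67900
γ₁ = μ₃/σ³ = 909.4 / 4019.67900 ≈ 0.2262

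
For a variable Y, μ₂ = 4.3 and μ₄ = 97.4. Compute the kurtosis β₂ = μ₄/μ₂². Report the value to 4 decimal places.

μ₂² = 4.3² = 18.49000
μ₄/μ₂² = 97.4 / 18.49000 = 5.26771
β₂ ≈ 5.2677

5.2677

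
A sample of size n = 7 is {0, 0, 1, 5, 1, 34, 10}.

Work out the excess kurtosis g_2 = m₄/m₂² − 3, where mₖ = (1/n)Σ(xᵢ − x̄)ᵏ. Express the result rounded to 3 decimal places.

1.366

x̄ = 7.2857
Σ(xᵢ − x̄)² = 911.4286 ⇒ m₂ = 130.20408
Σ(xᵢ − x̄)⁴ = 518139.6968 ⇒ m₄ = 74019.95668
m₂² = 16953.10287
g_2 = m₄/m₂² − 3 = 4.36616 − 3 ≈ 1.366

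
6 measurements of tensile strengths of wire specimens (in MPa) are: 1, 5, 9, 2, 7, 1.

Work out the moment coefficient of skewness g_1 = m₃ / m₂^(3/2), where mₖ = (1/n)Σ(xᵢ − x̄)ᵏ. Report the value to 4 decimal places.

x̄ = (1 + 5 + 9 + 2 + 7 + 1) / 6 = 4.1667
deviations (xᵢ − x̄): -3.1667, 0.8333, 4.8333, -2.1667, 2.8333, -3.1667
Σ(xᵢ − x̄)² = 56.8333 ⇒ m₂ = 56.8333/6 = 9.47222
Σ(xᵢ − x̄)³ = 62.5556 ⇒ m₃ = 62.5556/6 = 10.42593
m₂^(3/2) = 9.47222^(1.5) = 29.15264
g_1 = m₃ / m₂^(3/2) = 10.42593 / 29.15264 ≈ 0.3576

0.3576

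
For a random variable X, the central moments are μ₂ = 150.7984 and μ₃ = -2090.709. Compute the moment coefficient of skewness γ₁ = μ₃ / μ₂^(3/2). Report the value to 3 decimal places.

σ = √μ₂ = √150.7984 = 12.28000
σ³ = μ₂^(3/2) = 1851.80435
γ₁ = μ₃/σ³ = -2090.709 / 1851.80435 ≈ -1.129

-1.129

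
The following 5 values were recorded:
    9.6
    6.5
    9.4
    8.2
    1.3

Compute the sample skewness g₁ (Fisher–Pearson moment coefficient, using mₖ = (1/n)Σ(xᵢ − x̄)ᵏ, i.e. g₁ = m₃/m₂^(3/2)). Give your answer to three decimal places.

x̄ = (9.6 + 6.5 + 9.4 + 8.2 + 1.3) / 5 = 7.0000
deviations (xᵢ − x̄): 2.6000, -0.5000, 2.4000, 1.2000, -5.7000
Σ(xᵢ − x̄)² = 46.7000 ⇒ m₂ = 46.7000/5 = 9.34000
Σ(xᵢ − x̄)³ = -152.1900 ⇒ m₃ = -152.1900/5 = -30.43800
m₂^(3/2) = 9.34000^(1.5) = 28.54436
g₁ = m₃ / m₂^(3/2) = -30.43800 / 28.54436 ≈ -1.066

-1.066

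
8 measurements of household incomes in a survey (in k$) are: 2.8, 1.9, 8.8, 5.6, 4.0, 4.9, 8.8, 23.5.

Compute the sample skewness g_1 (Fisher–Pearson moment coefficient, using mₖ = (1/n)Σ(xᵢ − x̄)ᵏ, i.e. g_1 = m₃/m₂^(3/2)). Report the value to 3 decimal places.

x̄ = (2.8 + 1.9 + 8.8 + 5.6 + 4.0 + 4.9 + 8.8 + 23.5) / 8 = 7.5375
deviations (xᵢ − x̄): -4.7375, -5.6375, 1.2625, -1.9375, -3.5375, -2.6375, 1.2625, 15.9625
Σ(xᵢ − x̄)² = 335.4387 ⇒ m₂ = 335.4387/8 = 41.92984
Σ(xᵢ − x̄)³ = 3715.9077 ⇒ m₃ = 3715.9077/8 = 464.48846
m₂^(3/2) = 41.92984^(1.5) = 271.50940
g_1 = m₃ / m₂^(3/2) = 464.48846 / 271.50940 ≈ 1.711

1.711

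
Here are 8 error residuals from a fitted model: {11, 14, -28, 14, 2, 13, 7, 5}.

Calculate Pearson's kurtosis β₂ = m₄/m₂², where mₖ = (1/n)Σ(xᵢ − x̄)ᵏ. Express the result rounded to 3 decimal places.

x̄ = 4.7500
Σ(xᵢ − x̄)² = 1363.5000 ⇒ m₂ = 170.43750
Σ(xᵢ − x̄)⁴ = 1171273.4063 ⇒ m₄ = 146409.17578
m₂² = 29048.94141
β₂ = m₄/m₂² = 146409.17578 / 29048.94141 ≈ 5.040

5.040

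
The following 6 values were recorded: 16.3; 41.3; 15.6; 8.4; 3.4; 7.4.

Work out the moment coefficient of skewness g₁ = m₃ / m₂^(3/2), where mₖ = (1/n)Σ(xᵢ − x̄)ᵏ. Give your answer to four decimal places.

x̄ = (16.3 + 41.3 + 15.6 + 8.4 + 3.4 + 7.4) / 6 = 15.4000
deviations (xᵢ − x̄): 0.9000, 25.9000, 0.2000, -7.0000, -12.0000, -8.0000
Σ(xᵢ − x̄)² = 928.6600 ⇒ m₂ = 928.6600/6 = 154.77667
Σ(xᵢ − x̄)³ = 14791.7160 ⇒ m₃ = 14791.7160/6 = 2465.28600
m₂^(3/2) = 154.77667^(1.5) = 1925.56522
g₁ = m₃ / m₂^(3/2) = 2465.28600 / 1925.56522 ≈ 1.2803

1.2803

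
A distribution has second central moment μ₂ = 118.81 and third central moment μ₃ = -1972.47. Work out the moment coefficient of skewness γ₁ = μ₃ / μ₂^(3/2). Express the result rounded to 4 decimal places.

σ = √μ₂ = √118.81 = 10.90000
σ³ = μ₂^(3/2) = 1295.02900
γ₁ = μ₃/σ³ = -1972.47 / 1295.02900 ≈ -1.5231

-1.5231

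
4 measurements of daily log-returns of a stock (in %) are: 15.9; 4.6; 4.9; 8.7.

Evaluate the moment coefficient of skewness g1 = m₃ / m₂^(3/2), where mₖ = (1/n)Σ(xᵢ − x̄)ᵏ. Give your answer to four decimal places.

x̄ = (15.9 + 4.6 + 4.9 + 8.7) / 4 = 8.5250
deviations (xᵢ − x̄): 7.3750, -3.9250, -3.6250, 0.1750
Σ(xᵢ − x̄)² = 82.9675 ⇒ m₂ = 82.9675/4 = 20.74188
Σ(xᵢ − x̄)³ = 293.0344 ⇒ m₃ = 293.0344/4 = 73.25859
m₂^(3/2) = 20.74188^(1.5) = 94.46524
g1 = m₃ / m₂^(3/2) = 73.25859 / 94.46524 ≈ 0.7755

0.7755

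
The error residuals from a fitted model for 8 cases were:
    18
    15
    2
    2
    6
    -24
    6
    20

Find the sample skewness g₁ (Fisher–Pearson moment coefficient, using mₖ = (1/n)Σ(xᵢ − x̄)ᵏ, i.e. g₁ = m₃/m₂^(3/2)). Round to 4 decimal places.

-1.1612

x̄ = (18 + 15 + 2 + 2 + 6 - 24 + 6 + 20) / 8 = 5.6250
deviations (xᵢ − x̄): 12.3750, 9.3750, -3.6250, -3.6250, 0.3750, -29.6250, 0.3750, 14.3750
Σ(xᵢ − x̄)² = 1351.8750 ⇒ m₂ = 1351.8750/8 = 168.98438
Σ(xᵢ − x̄)³ = -20405.7188 ⇒ m₃ = -20405.7188/8 = -2550.71484
m₂^(3/2) = 168.98438^(1.5) = 2196.69532
g₁ = m₃ / m₂^(3/2) = -2550.71484 / 2196.69532 ≈ -1.1612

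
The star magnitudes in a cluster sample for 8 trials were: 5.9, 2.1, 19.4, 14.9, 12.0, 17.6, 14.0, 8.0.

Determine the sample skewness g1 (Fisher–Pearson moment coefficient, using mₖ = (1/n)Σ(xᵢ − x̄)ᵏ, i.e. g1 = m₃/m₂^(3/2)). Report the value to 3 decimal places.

x̄ = (5.9 + 2.1 + 19.4 + 14.9 + 12.0 + 17.6 + 14.0 + 8.0) / 8 = 11.7375
deviations (xᵢ − x̄): -5.8375, -9.6375, 7.6625, 3.1625, 0.2625, 5.8625, 2.2625, -3.7375
Σ(xᵢ − x̄)² = 249.1988 ⇒ m₂ = 249.1988/8 = 31.14984
Σ(xᵢ − x̄)³ = -451.6623 ⇒ m₃ = -451.6623/8 = -56.45779
m₂^(3/2) = 31.14984^(1.5) = 173.85365
g1 = m₃ / m₂^(3/2) = -56.45779 / 173.85365 ≈ -0.325

-0.325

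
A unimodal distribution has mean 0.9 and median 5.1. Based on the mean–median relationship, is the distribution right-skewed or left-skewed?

mean − median = 0.9 − 5.1 = -4.2
mean < median ⇒ the longer tail is on the left ⇒ left-skewed (negatively skewed).

left-skewed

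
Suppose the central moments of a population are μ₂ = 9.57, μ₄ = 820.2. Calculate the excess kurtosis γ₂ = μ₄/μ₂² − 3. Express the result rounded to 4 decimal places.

μ₂² = 9.57² = 91.58490
μ₄/μ₂² = 820.2 / 91.58490 = 8.95562
γ₂ = 8.95562 − 3 ≈ 5.9556

5.9556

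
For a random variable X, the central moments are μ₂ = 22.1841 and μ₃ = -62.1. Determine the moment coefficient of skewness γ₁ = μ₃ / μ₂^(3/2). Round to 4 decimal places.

-0.5943

σ = √μ₂ = √22.1841 = 4.71000
σ³ = μ₂^(3/2) = 104.48711
γ₁ = μ₃/σ³ = -62.1 / 104.48711 ≈ -0.5943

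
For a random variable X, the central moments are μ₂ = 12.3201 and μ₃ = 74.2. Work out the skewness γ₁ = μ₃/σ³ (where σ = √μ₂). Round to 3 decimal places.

1.716

σ = √μ₂ = √12.3201 = 3.51000
σ³ = μ₂^(3/2) = 43.24355
γ₁ = μ₃/σ³ = 74.2 / 43.24355 ≈ 1.716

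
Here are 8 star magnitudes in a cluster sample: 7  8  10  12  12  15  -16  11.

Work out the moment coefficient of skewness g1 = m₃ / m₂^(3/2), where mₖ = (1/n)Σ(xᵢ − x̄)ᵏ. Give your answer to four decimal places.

x̄ = (7 + 8 + 10 + 12 + 12 + 15 - 16 + 11) / 8 = 7.3750
deviations (xᵢ − x̄): -0.3750, 0.6250, 2.6250, 4.6250, 4.6250, 7.6250, -23.3750, 3.6250
Σ(xᵢ − x̄)² = 667.8750 ⇒ m₂ = 667.8750/8 = 83.48438
Σ(xᵢ − x̄)³ = -12064.7813 ⇒ m₃ = -12064.7813/8 = -1508.09766
m₂^(3/2) = 83.48438^(1.5) = 762.79493
g1 = m₃ / m₂^(3/2) = -1508.09766 / 762.79493 ≈ -1.9771

-1.9771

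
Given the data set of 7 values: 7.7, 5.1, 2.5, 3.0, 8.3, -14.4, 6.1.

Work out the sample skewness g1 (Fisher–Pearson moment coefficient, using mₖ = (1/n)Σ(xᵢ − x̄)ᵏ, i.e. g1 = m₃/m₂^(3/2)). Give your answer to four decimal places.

-1.7189

x̄ = (7.7 + 5.1 + 2.5 + 3.0 + 8.3 - 14.4 + 6.1) / 7 = 2.6143
deviations (xᵢ − x̄): 5.0857, 2.4857, -0.1143, 0.3857, 5.6857, -17.0143, 3.4857
Σ(xᵢ − x̄)² = 366.1686 ⇒ m₂ = 366.1686/7 = 52.30980
Σ(xᵢ − x̄)³ = -4552.2860 ⇒ m₃ = -4552.2860/7 = -650.32657
m₂^(3/2) = 52.30980^(1.5) = 378.33327
g1 = m₃ / m₂^(3/2) = -650.32657 / 378.33327 ≈ -1.7189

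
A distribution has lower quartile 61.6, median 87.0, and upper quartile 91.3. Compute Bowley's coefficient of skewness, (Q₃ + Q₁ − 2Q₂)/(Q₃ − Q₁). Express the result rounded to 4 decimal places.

-0.7104

numerator: Q₃ + Q₁ − 2Q₂ = 91.3 + 61.6 − 2×87.0 = -21.1000
denominator: Q₃ − Q₁ = 91.3 − 61.6 = 29.7000
Bowley skewness = -21.1000 / 29.7000 ≈ -0.7104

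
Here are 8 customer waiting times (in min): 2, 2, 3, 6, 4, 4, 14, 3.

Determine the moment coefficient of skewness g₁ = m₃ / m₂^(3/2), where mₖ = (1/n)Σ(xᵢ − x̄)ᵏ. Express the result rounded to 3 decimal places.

1.827

x̄ = (2 + 2 + 3 + 6 + 4 + 4 + 14 + 3) / 8 = 4.7500
deviations (xᵢ − x̄): -2.7500, -2.7500, -1.7500, 1.2500, -0.7500, -0.7500, 9.2500, -1.7500
Σ(xᵢ − x̄)² = 109.5000 ⇒ m₂ = 109.5000/8 = 13.68750
Σ(xᵢ − x̄)³ = 740.2500 ⇒ m₃ = 740.2500/8 = 92.53125
m₂^(3/2) = 13.68750^(1.5) = 50.63913
g₁ = m₃ / m₂^(3/2) = 92.53125 / 50.63913 ≈ 1.827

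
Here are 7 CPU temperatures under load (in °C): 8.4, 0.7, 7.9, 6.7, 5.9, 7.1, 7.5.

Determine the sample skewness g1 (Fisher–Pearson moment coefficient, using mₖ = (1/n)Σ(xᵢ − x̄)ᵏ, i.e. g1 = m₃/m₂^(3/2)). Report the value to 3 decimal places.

-1.647

x̄ = (8.4 + 0.7 + 7.9 + 6.7 + 5.9 + 7.1 + 7.5) / 7 = 6.3143
deviations (xᵢ − x̄): 2.0857, -5.6143, 1.5857, 0.3857, -0.4143, 0.7857, 1.1857
Σ(xᵢ − x̄)² = 40.7286 ⇒ m₂ = 40.7286/7 = 5.81837
Σ(xᵢ − x̄)³ = -161.7645 ⇒ m₃ = -161.7645/7 = -23.10922
m₂^(3/2) = 5.81837^(1.5) = 14.03465
g1 = m₃ / m₂^(3/2) = -23.10922 / 14.03465 ≈ -1.647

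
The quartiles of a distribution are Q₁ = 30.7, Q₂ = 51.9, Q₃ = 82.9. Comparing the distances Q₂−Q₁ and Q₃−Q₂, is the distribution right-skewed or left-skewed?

Q₂ − Q₁ = 21.2;  Q₃ − Q₂ = 31.0
Q₃ − Q₂ > Q₂ − Q₁ ⇒ the upper half is more spread out ⇒ right-skewed.

right-skewed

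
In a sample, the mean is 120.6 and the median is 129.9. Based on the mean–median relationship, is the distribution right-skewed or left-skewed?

mean − median = 120.6 − 129.9 = -9.3
mean < median ⇒ the longer tail is on the left ⇒ left-skewed (negatively skewed).

left-skewed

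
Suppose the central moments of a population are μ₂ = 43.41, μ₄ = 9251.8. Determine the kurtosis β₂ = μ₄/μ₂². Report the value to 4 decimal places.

μ₂² = 43.41² = 1884.42810
μ₄/μ₂² = 9251.8 / 1884.42810 = 4.90961
β₂ ≈ 4.9096

4.9096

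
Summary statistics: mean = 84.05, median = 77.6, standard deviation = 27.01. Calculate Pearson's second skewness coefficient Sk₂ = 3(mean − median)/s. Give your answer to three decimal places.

Sk₂ = 3(84.05 − 77.6) / 27.01 = 3 × 6.4500 / 27.01
    = 19.3500 / 27.01 ≈ 0.716

0.716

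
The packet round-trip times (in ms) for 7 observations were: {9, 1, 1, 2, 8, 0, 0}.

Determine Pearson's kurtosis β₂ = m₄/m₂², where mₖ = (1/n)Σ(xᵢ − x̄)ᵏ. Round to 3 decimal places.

1.913

x̄ = 3.0000
Σ(xᵢ − x̄)² = 88.0000 ⇒ m₂ = 12.57143
Σ(xᵢ − x̄)⁴ = 2116.0000 ⇒ m₄ = 302.28571
m₂² = 158.04082
β₂ = m₄/m₂² = 302.28571 / 158.04082 ≈ 1.913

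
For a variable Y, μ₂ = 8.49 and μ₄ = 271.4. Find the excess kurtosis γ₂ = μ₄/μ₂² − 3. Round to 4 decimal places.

μ₂² = 8.49² = 72.08010
μ₄/μ₂² = 271.4 / 72.08010 = 3.76526
γ₂ = 3.76526 − 3 ≈ 0.7653

0.7653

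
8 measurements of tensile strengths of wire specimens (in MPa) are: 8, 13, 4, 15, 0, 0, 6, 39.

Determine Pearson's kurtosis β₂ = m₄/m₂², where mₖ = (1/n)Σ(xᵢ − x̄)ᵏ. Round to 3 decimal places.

4.255

x̄ = 10.6250
Σ(xᵢ − x̄)² = 1127.8750 ⇒ m₂ = 140.98438
Σ(xᵢ − x̄)⁴ = 676569.6191 ⇒ m₄ = 84571.20239
m₂² = 19876.59399
β₂ = m₄/m₂² = 84571.20239 / 19876.59399 ≈ 4.255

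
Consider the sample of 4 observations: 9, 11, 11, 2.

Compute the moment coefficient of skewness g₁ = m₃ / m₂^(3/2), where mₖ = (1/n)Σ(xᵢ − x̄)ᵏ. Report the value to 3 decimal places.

-0.998

x̄ = (9 + 11 + 11 + 2) / 4 = 8.2500
deviations (xᵢ − x̄): 0.7500, 2.7500, 2.7500, -6.2500
Σ(xᵢ − x̄)² = 54.7500 ⇒ m₂ = 54.7500/4 = 13.68750
Σ(xᵢ − x̄)³ = -202.1250 ⇒ m₃ = -202.1250/4 = -50.53125
m₂^(3/2) = 13.68750^(1.5) = 50.63913
g₁ = m₃ / m₂^(3/2) = -50.53125 / 50.63913 ≈ -0.998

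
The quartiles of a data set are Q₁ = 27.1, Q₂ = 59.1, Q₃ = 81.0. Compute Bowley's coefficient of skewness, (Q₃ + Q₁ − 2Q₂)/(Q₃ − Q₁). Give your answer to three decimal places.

-0.187

numerator: Q₃ + Q₁ − 2Q₂ = 81.0 + 27.1 − 2×59.1 = -10.1000
denominator: Q₃ − Q₁ = 81.0 − 27.1 = 53.9000
Bowley skewness = -10.1000 / 53.9000 ≈ -0.187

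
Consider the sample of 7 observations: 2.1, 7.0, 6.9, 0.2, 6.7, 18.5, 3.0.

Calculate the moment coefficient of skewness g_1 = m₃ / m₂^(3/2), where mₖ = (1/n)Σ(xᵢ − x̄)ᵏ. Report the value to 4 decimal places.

1.2135

x̄ = (2.1 + 7.0 + 6.9 + 0.2 + 6.7 + 18.5 + 3.0) / 7 = 6.3429
deviations (xᵢ − x̄): -4.2429, 0.6571, 0.5571, -6.1429, 0.3571, 12.1571, -3.3429
Σ(xᵢ − x̄)² = 215.5771 ⇒ m₂ = 215.5771/7 = 30.79673
Σ(xᵢ − x̄)³ = 1451.7474 ⇒ m₃ = 1451.7474/7 = 207.39248
m₂^(3/2) = 30.79673^(1.5) = 170.90588
g_1 = m₃ / m₂^(3/2) = 207.39248 / 170.90588 ≈ 1.2135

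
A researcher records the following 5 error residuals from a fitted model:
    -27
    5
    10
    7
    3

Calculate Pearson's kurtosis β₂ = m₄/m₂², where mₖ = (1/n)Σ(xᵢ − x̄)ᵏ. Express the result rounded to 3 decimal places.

x̄ = -0.4000
Σ(xᵢ − x̄)² = 911.2000 ⇒ m₂ = 182.24000
Σ(xᵢ − x̄)⁴ = 516322.3360 ⇒ m₄ = 103264.46720
m₂² = 33211.41760
β₂ = m₄/m₂² = 103264.46720 / 33211.41760 ≈ 3.109

3.109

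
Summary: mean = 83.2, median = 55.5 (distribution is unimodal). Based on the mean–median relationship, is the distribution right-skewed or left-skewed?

right-skewed

mean − median = 83.2 − 55.5 = 27.7
mean > median ⇒ the longer tail is on the right ⇒ right-skewed (positively skewed).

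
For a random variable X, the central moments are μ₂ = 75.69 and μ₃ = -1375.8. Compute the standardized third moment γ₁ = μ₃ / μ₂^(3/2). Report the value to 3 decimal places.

-2.089

σ = √μ₂ = √75.69 = 8.70000
σ³ = μ₂^(3/2) = 658.50300
γ₁ = μ₃/σ³ = -1375.8 / 658.50300 ≈ -2.089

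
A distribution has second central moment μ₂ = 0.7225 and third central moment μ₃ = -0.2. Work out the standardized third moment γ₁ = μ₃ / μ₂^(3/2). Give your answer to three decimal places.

-0.326

σ = √μ₂ = √0.7225 = 0.85000
σ³ = μ₂^(3/2) = 0.61413
γ₁ = μ₃/σ³ = -0.2 / 0.61413 ≈ -0.326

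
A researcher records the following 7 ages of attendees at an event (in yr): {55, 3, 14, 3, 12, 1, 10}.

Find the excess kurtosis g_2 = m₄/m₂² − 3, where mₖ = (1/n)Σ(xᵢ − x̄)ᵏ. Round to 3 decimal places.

x̄ = 14.0000
Σ(xᵢ − x̄)² = 2112.0000 ⇒ m₂ = 301.71429
Σ(xᵢ − x̄)⁴ = 2883876.0000 ⇒ m₄ = 411982.28571
m₂² = 91031.51020
g_2 = m₄/m₂² − 3 = 4.52571 − 3 ≈ 1.526

1.526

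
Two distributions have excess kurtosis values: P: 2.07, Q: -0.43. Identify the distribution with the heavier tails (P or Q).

P

Higher excess kurtosis ⇒ heavier tails relative to the normal distribution.
2.07 vs -0.43: the larger is 2.07, so P has heavier tails. (P is leptokurtic — heavier-than-normal tails; the other is platykurtic.)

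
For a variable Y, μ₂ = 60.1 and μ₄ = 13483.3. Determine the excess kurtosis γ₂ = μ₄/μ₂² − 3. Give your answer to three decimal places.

μ₂² = 60.1² = 3612.01000
μ₄/μ₂² = 13483.3 / 3612.01000 = 3.73291
γ₂ = 3.73291 − 3 ≈ 0.733

0.733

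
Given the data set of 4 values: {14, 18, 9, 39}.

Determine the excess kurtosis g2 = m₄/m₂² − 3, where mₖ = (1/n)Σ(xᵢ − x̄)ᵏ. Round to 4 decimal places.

x̄ = 20.0000
Σ(xᵢ − x̄)² = 522.0000 ⇒ m₂ = 130.50000
Σ(xᵢ − x̄)⁴ = 146274.0000 ⇒ m₄ = 36568.50000
m₂² = 17030.25000
g2 = m₄/m₂² − 3 = 2.14727 − 3 ≈ -0.8527

-0.8527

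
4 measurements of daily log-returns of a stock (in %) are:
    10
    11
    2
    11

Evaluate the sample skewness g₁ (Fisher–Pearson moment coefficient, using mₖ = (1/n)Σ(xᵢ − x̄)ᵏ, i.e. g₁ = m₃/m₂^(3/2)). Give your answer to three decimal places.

x̄ = (10 + 11 + 2 + 11) / 4 = 8.5000
deviations (xᵢ − x̄): 1.5000, 2.5000, -6.5000, 2.5000
Σ(xᵢ − x̄)² = 57.0000 ⇒ m₂ = 57.0000/4 = 14.25000
Σ(xᵢ − x̄)³ = -240.0000 ⇒ m₃ = -240.0000/4 = -60.00000
m₂^(3/2) = 14.25000^(1.5) = 53.79257
g₁ = m₃ / m₂^(3/2) = -60.00000 / 53.79257 ≈ -1.115

-1.115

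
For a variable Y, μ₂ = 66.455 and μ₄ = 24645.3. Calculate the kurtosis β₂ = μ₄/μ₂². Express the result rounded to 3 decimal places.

5.581

μ₂² = 66.455² = 4416.26703
μ₄/μ₂² = 24645.3 / 4416.26703 = 5.58057
β₂ ≈ 5.581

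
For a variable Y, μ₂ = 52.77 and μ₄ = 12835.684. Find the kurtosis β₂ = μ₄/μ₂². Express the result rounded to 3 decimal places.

μ₂² = 52.77² = 2784.67290
μ₄/μ₂² = 12835.684 / 2784.67290 = 4.60940
β₂ ≈ 4.609

4.609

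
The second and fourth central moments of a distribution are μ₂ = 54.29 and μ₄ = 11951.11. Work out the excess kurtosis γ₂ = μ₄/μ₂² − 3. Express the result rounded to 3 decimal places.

1.055

μ₂² = 54.29² = 2947.40410
μ₄/μ₂² = 11951.11 / 2947.40410 = 4.05479
γ₂ = 4.05479 − 3 ≈ 1.055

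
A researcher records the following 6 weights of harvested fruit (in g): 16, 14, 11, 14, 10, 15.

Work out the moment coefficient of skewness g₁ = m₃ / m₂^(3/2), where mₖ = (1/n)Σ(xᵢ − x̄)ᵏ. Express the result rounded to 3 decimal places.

x̄ = (16 + 14 + 11 + 14 + 10 + 15) / 6 = 13.3333
deviations (xᵢ − x̄): 2.6667, 0.6667, -2.3333, 0.6667, -3.3333, 1.6667
Σ(xᵢ − x̄)² = 27.3333 ⇒ m₂ = 27.3333/6 = 4.55556
Σ(xᵢ − x̄)³ = -25.5556 ⇒ m₃ = -25.5556/6 = -4.25926
m₂^(3/2) = 4.55556^(1.5) = 9.72326
g₁ = m₃ / m₂^(3/2) = -4.25926 / 9.72326 ≈ -0.438

-0.438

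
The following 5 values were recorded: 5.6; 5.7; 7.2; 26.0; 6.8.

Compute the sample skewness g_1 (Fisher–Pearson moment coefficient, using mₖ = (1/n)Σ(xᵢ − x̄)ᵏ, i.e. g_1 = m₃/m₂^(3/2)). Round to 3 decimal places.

1.477

x̄ = (5.6 + 5.7 + 7.2 + 26.0 + 6.8) / 5 = 10.2600
deviations (xᵢ − x̄): -4.6600, -4.5600, -3.0600, 15.7400, -3.4600
Σ(xᵢ − x̄)² = 311.5920 ⇒ m₂ = 311.5920/5 = 62.31840
Σ(xᵢ − x̄)³ = 3633.4594 ⇒ m₃ = 3633.4594/5 = 726.69187
m₂^(3/2) = 62.31840^(1.5) = 491.95394
g_1 = m₃ / m₂^(3/2) = 726.69187 / 491.95394 ≈ 1.477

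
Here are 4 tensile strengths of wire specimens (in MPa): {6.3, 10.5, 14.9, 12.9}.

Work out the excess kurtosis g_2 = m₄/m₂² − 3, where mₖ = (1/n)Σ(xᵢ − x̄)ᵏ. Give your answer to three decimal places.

-1.196

x̄ = 11.1500
Σ(xᵢ − x̄)² = 41.0700 ⇒ m₂ = 10.26750
Σ(xᵢ − x̄)⁴ = 760.6193 ⇒ m₄ = 190.15483
m₂² = 105.42156
g_2 = m₄/m₂² − 3 = 1.80376 − 3 ≈ -1.196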